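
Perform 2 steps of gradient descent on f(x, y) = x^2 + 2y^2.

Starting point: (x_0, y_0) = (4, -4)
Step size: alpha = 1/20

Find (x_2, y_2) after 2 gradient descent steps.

f(x,y) = x^2 + 2y^2
grad_x = 2x + 0y, grad_y = 4y + 0x
Step 1: grad = (8, -16), (18/5, -16/5)
Step 2: grad = (36/5, -64/5), (81/25, -64/25)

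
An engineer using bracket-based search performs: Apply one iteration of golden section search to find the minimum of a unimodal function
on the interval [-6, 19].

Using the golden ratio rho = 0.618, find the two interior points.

Golden section search on [-6, 19].
Golden ratio rho = 0.618 (approx).
Interior points:
  x_1 = -6 + (1-0.618)*25 = 3.5500
  x_2 = -6 + 0.618*25 = 9.4500
Compare f(x_1) and f(x_2) to determine which subinterval to keep.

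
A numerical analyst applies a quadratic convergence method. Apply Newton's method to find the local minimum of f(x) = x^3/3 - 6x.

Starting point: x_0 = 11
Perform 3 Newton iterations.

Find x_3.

f(x) = x^3/3 - 6x
f'(x) = x^2 - 6, f''(x) = 2x
Newton update: x_{n+1} = x_n - (x_n^2 - 6)/(2*x_n)
Step 1: x_0 = 11, f'=115, f''=22, x_1 = 127/22
Step 2: x_1 = 127/22, f'=13225/484, f''=127/11, x_2 = 19033/5588
Step 3: x_2 = 19033/5588, f'=174900625/31225744, f''=19033/2794, x_3 = 549609553/212712808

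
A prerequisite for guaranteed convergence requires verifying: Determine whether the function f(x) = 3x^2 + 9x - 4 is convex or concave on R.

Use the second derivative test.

f(x) = 3x^2 + 9x - 4
f'(x) = 6x + 9
f''(x) = 6
Since f''(x) = 6 > 0 for all x, f is convex on R.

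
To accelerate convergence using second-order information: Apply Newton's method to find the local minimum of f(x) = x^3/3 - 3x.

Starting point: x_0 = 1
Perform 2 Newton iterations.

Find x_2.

f(x) = x^3/3 - 3x
f'(x) = x^2 - 3, f''(x) = 2x
Newton update: x_{n+1} = x_n - (x_n^2 - 3)/(2*x_n)
Step 1: x_0 = 1, f'=-2, f''=2, x_1 = 2
Step 2: x_1 = 2, f'=1, f''=4, x_2 = 7/4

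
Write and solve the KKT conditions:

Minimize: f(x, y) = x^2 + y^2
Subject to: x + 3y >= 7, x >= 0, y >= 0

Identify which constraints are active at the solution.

KKT conditions for min x^2 + y^2 s.t. 1x + 3y >= 7, x >= 0, y >= 0:
Stationarity: 2x = mu*1 + mu_x, 2y = mu*3 + mu_y, with mu, mu_x, mu_y >= 0
Complementary slackness: mu*(x + 3y - 7) = 0, mu_x*x = 0, mu_y*y = 0
(0, 0) is infeasible (1*0 + 3*0 < 7), so if mu = 0 stationarity would force x = mu_x/2 >= 0, y = mu_y/2 >= 0 with mu_x*x = mu_y*y = 0, i.e. x = y = 0: contradiction. Hence mu > 0 and x + 3y = 7 is active.
Try x > 0, y > 0 (so mu_x = mu_y = 0): x = 1*mu/2, y = 3*mu/2
Substitute: 1*(1*mu/2) + 3*(3*mu/2) = 7
  mu*10/2 = 7 => mu = 7/5
x* = 7/10 > 0, y* = 21/10 > 0, consistent with mu_x = mu_y = 0.
f is convex and the constraints are linear, so this KKT point is the global minimum.
f* = 49/10
Active constraints: x + 3y >= 7 (holds with equality, mu = 7/5 > 0); x >= 0 and y >= 0 are inactive (mu_x = mu_y = 0).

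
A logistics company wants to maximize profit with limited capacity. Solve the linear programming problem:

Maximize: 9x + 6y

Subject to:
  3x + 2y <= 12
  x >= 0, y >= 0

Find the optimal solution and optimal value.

The feasible region has vertices at [(0, 0), (4, 0), (0, 6)].
Checking objective 9x + 6y at each vertex:
  (0, 0): 9*0 + 6*0 = 0
  (4, 0): 9*4 + 6*0 = 36
  (0, 6): 9*0 + 6*6 = 36
Maximum is 36 at (4, 0).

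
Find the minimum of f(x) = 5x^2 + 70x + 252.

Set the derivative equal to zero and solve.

f(x) = 5x^2 + 70x + 252
f'(x) = 10x + (70) = 0
x = -70/10 = -7
f(-7) = 7
Since f''(x) = 10 > 0, this is a minimum.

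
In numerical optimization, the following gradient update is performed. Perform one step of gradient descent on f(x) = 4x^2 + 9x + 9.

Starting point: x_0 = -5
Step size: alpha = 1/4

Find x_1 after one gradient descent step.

f(x) = 4x^2 + 9x + 9
f'(x) = 8x + 9
f'(-5) = 8*-5 + (9) = -31
x_1 = x_0 - alpha * f'(x_0) = -5 - 1/4 * -31 = 11/4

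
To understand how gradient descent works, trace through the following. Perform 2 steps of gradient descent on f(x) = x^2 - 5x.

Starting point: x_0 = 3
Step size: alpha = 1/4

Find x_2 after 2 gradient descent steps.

f(x) = x^2 - 5x, f'(x) = 2x + (-5)
Step 1: f'(3) = 1, x_1 = 3 - 1/4 * 1 = 11/4
Step 2: f'(11/4) = 1/2, x_2 = 11/4 - 1/4 * 1/2 = 21/8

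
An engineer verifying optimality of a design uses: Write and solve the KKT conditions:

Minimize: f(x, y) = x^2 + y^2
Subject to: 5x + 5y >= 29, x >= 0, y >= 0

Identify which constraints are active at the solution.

KKT conditions for min x^2 + y^2 s.t. 5x + 5y >= 29, x >= 0, y >= 0:
Stationarity: 2x = mu*5 + mu_x, 2y = mu*5 + mu_y, with mu, mu_x, mu_y >= 0
Complementary slackness: mu*(5x + 5y - 29) = 0, mu_x*x = 0, mu_y*y = 0
(0, 0) is infeasible (5*0 + 5*0 < 29), so if mu = 0 stationarity would force x = mu_x/2 >= 0, y = mu_y/2 >= 0 with mu_x*x = mu_y*y = 0, i.e. x = y = 0: contradiction. Hence mu > 0 and 5x + 5y = 29 is active.
Try x > 0, y > 0 (so mu_x = mu_y = 0): x = 5*mu/2, y = 5*mu/2
Substitute: 5*(5*mu/2) + 5*(5*mu/2) = 29
  mu*50/2 = 29 => mu = 29/25
x* = 29/10 > 0, y* = 29/10 > 0, consistent with mu_x = mu_y = 0.
f is convex and the constraints are linear, so this KKT point is the global minimum.
f* = 841/50
Active constraints: 5x + 5y >= 29 (holds with equality, mu = 29/25 > 0); x >= 0 and y >= 0 are inactive (mu_x = mu_y = 0).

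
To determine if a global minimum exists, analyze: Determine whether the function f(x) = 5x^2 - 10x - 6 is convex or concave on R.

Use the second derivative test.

f(x) = 5x^2 - 10x - 6
f'(x) = 10x - 10
f''(x) = 10
Since f''(x) = 10 > 0 for all x, f is convex on R.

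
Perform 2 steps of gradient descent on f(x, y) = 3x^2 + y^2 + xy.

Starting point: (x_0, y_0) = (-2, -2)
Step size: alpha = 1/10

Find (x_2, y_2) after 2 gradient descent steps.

f(x,y) = 3x^2 + y^2 + xy
grad_x = 6x + 1y, grad_y = 2y + 1x
Step 1: grad = (-14, -6), (-3/5, -7/5)
Step 2: grad = (-5, -17/5), (-1/10, -53/50)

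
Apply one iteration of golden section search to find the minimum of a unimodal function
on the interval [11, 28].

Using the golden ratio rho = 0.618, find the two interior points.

Golden section search on [11, 28].
Golden ratio rho = 0.618 (approx).
Interior points:
  x_1 = 11 + (1-0.618)*17 = 17.4940
  x_2 = 11 + 0.618*17 = 21.5060
Compare f(x_1) and f(x_2) to determine which subinterval to keep.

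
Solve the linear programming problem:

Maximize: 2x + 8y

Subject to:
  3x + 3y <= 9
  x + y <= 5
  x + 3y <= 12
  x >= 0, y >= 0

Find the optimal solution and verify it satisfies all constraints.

Feasible vertices: (0, 0), (0, 3), (3, 0)
Objective 2x + 8y at each vertex:
  (0, 0): 0
  (0, 3): 24
  (3, 0): 6
Maximum is 24 at (0, 3).
Verify constraints at (x, y) = (0, 3):
  3*0 + 3*3 = 9 <= 9 (active)
  1*0 + 1*3 = 3 <= 5
  1*0 + 3*3 = 9 <= 12
  x = 0 >= 0, y = 3 >= 0. All constraints satisfied.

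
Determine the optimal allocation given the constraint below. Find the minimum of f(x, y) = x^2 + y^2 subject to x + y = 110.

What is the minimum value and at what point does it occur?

Substitute y = 110 - x into f(x,y) = x^2 + y^2:
g(x) = x^2 + (110 - x)^2 = 2x^2 - 220x + 12100
g'(x) = 4x - 220 = 0  =>  x = 55
y = 110 - 55 = 55
Minimum value = 55^2 + 55^2 = 6050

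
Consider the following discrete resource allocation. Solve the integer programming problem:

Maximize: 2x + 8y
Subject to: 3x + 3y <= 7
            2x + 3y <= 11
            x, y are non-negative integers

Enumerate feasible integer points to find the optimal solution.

Constraint 1: 3x + 3y <= 7
Constraint 2: 2x + 3y <= 11
Feasible x range (need y >= 0): 0 <= x <= min(7/3, 11/2) => x in {0, ..., 2}.
Enumerate feasible integer points row by row (the coefficient of y is 8 > 0, so for each x the largest feasible y gives the best value):
  x = 0: y <= min((7 - 3*0)/3, (11 - 2*0)/3) => y in {0, ..., 2}; best 2*0 + 8*2 = 16
  x = 1: y <= min((7 - 3*1)/3, (11 - 2*1)/3) => y in {0, ..., 1}; best 2*1 + 8*1 = 10
  x = 2: y <= min((7 - 3*2)/3, (11 - 2*2)/3) => y in {0}; best 2*2 + 8*0 = 4
The maximum 2x + 8y = 16 is achieved at x = 0, y = 2.
Check: 3*0 + 3*2 = 6 <= 7 and 2*0 + 3*2 = 6 <= 11.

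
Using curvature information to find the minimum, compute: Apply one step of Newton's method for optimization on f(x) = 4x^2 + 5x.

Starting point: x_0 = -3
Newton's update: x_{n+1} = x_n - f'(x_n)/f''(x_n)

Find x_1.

f(x) = 4x^2 + 5x
f'(x) = 8x + (5), f''(x) = 8
Newton step: x_1 = x_0 - f'(x_0)/f''(x_0)
f'(-3) = -19
x_1 = -3 - -19/8 = -5/8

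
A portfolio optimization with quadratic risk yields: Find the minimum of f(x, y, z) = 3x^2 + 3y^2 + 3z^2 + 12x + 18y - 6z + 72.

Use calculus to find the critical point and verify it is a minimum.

f(x,y,z) = 3x^2 + 3y^2 + 3z^2 + 12x + 18y - 6z + 72
df/dx = 6x + (12) = 0 => x = -2
df/dy = 6y + (18) = 0 => y = -3
df/dz = 6z + (-6) = 0 => z = 1
f(-2,-3,1) = 3*(-2)^2 + 3*(-3)^2 + 3*(1)^2 + 12*(-2) + 18*(-3) + -6*(1) + 72 = 30
Hessian is diagonal with entries 6, 6, 6 > 0, confirmed minimum.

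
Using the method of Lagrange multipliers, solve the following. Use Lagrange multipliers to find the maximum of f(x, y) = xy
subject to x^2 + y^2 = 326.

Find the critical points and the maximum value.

Lagrange conditions: y = 2*lambda*x and x = 2*lambda*y
If x = 0 then y = 0, violating the constraint, so x, y != 0.
Dividing: y/x = x/y => x^2 = y^2 => y = x or y = -x
Constraint: 2x^2 = 326 => x^2 = 163 => x = +/-sqrt(163)
Critical points: (sqrt(163), sqrt(163)), (-sqrt(163), -sqrt(163)), (sqrt(163), -sqrt(163)), (-sqrt(163), sqrt(163))
  y = x:  xy = x^2 = 163  at (sqrt(163), sqrt(163)) and (-sqrt(163), -sqrt(163))
  y = -x: xy = -x^2 = -163 at (sqrt(163), -sqrt(163)) and (-sqrt(163), sqrt(163))
Maximum xy = 163 at (sqrt(163), sqrt(163)) and (-sqrt(163), -sqrt(163))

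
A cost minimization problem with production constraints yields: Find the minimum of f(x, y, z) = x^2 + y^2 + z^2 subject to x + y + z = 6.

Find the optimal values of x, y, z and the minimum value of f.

Using Lagrange multipliers on f = x^2 + y^2 + z^2 with constraint x + y + z = 6:
Conditions: 2*1*x = lambda, 2*1*y = lambda, 2*1*z = lambda
So x = lambda/2, y = lambda/2, z = lambda/2
Substituting into constraint: lambda * (3/2) = 6
lambda = 4
x = 2, y = 2, z = 2
Minimum value = 12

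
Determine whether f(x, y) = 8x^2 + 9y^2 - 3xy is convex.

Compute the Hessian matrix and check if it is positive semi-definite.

f(x,y) = 8x^2 + 9y^2 - 3xy
Hessian H = [[16, -3], [-3, 18]]
trace(H) = 34, det(H) = 279
Eigenvalues: (34 +/- sqrt(40)) / 2 = 20.16, 13.84
Since both eigenvalues > 0, f is convex.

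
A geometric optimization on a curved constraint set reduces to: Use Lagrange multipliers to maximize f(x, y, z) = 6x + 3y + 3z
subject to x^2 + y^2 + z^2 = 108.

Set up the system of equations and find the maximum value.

Lagrange conditions: 6 = 2*lambda*x, 3 = 2*lambda*y, 3 = 2*lambda*z
So x:6 = y:3 = z:3, i.e. x = 6t, y = 3t, z = 3t
Constraint: t^2*(6^2 + 3^2 + 3^2) = 108
  t^2 * 54 = 108  =>  t = sqrt(2)
Maximum = 6*6t + 3*3t + 3*3t = 54*sqrt(2) = sqrt(5832)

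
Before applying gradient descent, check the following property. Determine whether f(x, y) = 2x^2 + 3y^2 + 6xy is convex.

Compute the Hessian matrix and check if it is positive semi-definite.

f(x,y) = 2x^2 + 3y^2 + 6xy
Hessian H = [[4, 6], [6, 6]]
trace(H) = 10, det(H) = -12
Eigenvalues: (10 +/- sqrt(148)) / 2 = 11.08, -1.083
Since not both eigenvalues positive, f is neither convex nor concave.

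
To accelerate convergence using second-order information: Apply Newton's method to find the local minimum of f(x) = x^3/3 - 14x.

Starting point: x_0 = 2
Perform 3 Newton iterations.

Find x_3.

f(x) = x^3/3 - 14x
f'(x) = x^2 - 14, f''(x) = 2x
Newton update: x_{n+1} = x_n - (x_n^2 - 14)/(2*x_n)
Step 1: x_0 = 2, f'=-10, f''=4, x_1 = 9/2
Step 2: x_1 = 9/2, f'=25/4, f''=9, x_2 = 137/36
Step 3: x_2 = 137/36, f'=625/1296, f''=137/18, x_3 = 36913/9864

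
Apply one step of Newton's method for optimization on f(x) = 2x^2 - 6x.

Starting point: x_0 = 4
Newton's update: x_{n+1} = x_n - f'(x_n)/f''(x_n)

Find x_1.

f(x) = 2x^2 - 6x
f'(x) = 4x + (-6), f''(x) = 4
Newton step: x_1 = x_0 - f'(x_0)/f''(x_0)
f'(4) = 10
x_1 = 4 - 10/4 = 3/2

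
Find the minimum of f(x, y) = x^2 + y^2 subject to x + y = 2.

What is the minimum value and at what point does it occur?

Substitute y = 2 - x into f(x,y) = x^2 + y^2:
g(x) = x^2 + (2 - x)^2 = 2x^2 - 4x + 4
g'(x) = 4x - 4 = 0  =>  x = 1
y = 2 - 1 = 1
Minimum value = 1^2 + 1^2 = 2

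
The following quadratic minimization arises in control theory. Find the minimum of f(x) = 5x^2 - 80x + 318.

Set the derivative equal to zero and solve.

f(x) = 5x^2 - 80x + 318
f'(x) = 10x + (-80) = 0
x = 80/10 = 8
f(8) = -2
Since f''(x) = 10 > 0, this is a minimum.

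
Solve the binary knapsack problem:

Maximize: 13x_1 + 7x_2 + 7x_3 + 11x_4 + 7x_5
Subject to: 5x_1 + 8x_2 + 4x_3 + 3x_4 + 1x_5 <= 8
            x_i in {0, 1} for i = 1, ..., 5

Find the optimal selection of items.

Items: item 1 (v=13, w=5), item 2 (v=7, w=8), item 3 (v=7, w=4), item 4 (v=11, w=3), item 5 (v=7, w=1)
Capacity: 8
Checking all 32 subsets (w = total weight, v = total value):
  {}: w = 0, v = 0
  {1}: w = 5, v = 13
  {2}: w = 8, v = 7
  {3}: w = 4, v = 7
  {4}: w = 3, v = 11
  {5}: w = 1, v = 7
  {1, 2}: w = 13 > 8, infeasible
  {1, 3}: w = 9 > 8, infeasible
  {1, 4}: w = 8, v = 24
  {1, 5}: w = 6, v = 20
  {2, 3}: w = 12 > 8, infeasible
  {2, 4}: w = 11 > 8, infeasible
  {2, 5}: w = 9 > 8, infeasible
  {3, 4}: w = 7, v = 18
  {3, 5}: w = 5, v = 14
  {4, 5}: w = 4, v = 18
  {1, 2, 3}: w = 17 > 8, infeasible
  {1, 2, 4}: w = 16 > 8, infeasible
  {1, 2, 5}: w = 14 > 8, infeasible
  {1, 3, 4}: w = 12 > 8, infeasible
  {1, 3, 5}: w = 10 > 8, infeasible
  {1, 4, 5}: w = 9 > 8, infeasible
  {2, 3, 4}: w = 15 > 8, infeasible
  {2, 3, 5}: w = 13 > 8, infeasible
  {2, 4, 5}: w = 12 > 8, infeasible
  {3, 4, 5}: w = 8, v = 25
  {1, 2, 3, 4}: w = 20 > 8, infeasible
  {1, 2, 3, 5}: w = 18 > 8, infeasible
  {1, 2, 4, 5}: w = 17 > 8, infeasible
  {1, 3, 4, 5}: w = 13 > 8, infeasible
  {2, 3, 4, 5}: w = 16 > 8, infeasible
  {1, 2, 3, 4, 5}: w = 21 > 8, infeasible
Best feasible subset: items [3, 4, 5]
Total weight: 8 <= 8, total value: 25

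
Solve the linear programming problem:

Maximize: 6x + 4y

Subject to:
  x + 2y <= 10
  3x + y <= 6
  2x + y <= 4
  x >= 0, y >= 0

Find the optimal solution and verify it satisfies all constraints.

Feasible vertices: (0, 0), (0, 4), (2, 0)
Objective 6x + 4y at each vertex:
  (0, 0): 0
  (0, 4): 16
  (2, 0): 12
Maximum is 16 at (0, 4).
Verify constraints at (x, y) = (0, 4):
  1*0 + 2*4 = 8 <= 10
  3*0 + 1*4 = 4 <= 6
  2*0 + 1*4 = 4 <= 4 (active)
  x = 0 >= 0, y = 4 >= 0. All constraints satisfied.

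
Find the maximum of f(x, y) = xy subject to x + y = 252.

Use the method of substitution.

Substitute y = 252 - x into f(x,y) = xy:
g(x) = x(252 - x) = 252x - x^2
g'(x) = 252 - 2x = 0  =>  x = 126
y = 252 - 126 = 126
Maximum value = 126 * 126 = 15876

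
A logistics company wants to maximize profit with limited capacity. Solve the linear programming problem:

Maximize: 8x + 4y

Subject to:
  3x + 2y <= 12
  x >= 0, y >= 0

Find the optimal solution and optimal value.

The feasible region has vertices at [(0, 0), (4, 0), (0, 6)].
Checking objective 8x + 4y at each vertex:
  (0, 0): 8*0 + 4*0 = 0
  (4, 0): 8*4 + 4*0 = 32
  (0, 6): 8*0 + 4*6 = 24
Maximum is 32 at (4, 0).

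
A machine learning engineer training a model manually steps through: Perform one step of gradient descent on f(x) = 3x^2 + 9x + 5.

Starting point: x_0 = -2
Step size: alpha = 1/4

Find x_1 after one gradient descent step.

f(x) = 3x^2 + 9x + 5
f'(x) = 6x + 9
f'(-2) = 6*-2 + (9) = -3
x_1 = x_0 - alpha * f'(x_0) = -2 - 1/4 * -3 = -5/4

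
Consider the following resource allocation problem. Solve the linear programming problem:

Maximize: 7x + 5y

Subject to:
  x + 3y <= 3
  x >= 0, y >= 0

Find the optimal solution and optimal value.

The feasible region has vertices at [(0, 0), (3, 0), (0, 1)].
Checking objective 7x + 5y at each vertex:
  (0, 0): 7*0 + 5*0 = 0
  (3, 0): 7*3 + 5*0 = 21
  (0, 1): 7*0 + 5*1 = 5
Maximum is 21 at (3, 0).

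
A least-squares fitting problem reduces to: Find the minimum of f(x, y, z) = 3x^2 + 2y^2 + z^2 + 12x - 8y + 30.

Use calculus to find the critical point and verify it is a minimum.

f(x,y,z) = 3x^2 + 2y^2 + z^2 + 12x - 8y + 30
df/dx = 6x + (12) = 0 => x = -2
df/dy = 4y + (-8) = 0 => y = 2
df/dz = 2z + (0) = 0 => z = 0
f(-2,2,0) = 3*(-2)^2 + 2*(2)^2 + 1*(0)^2 + 12*(-2) + -8*(2) + 30 = 10
Hessian is diagonal with entries 6, 4, 2 > 0, confirmed minimum.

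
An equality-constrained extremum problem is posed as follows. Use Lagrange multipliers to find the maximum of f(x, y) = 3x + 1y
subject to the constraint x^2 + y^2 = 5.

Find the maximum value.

Set up Lagrange conditions: grad f = lambda * grad g
  3 = 2*lambda*x
  1 = 2*lambda*y
From these: x/y = 3/1, so x = 3t, y = 1t for some t.
Substitute into constraint: (3t)^2 + (1t)^2 = 5
  t^2 * 10 = 5
  t = sqrt(5/10)
Maximum = 3*x + 1*y = (3^2 + 1^2)*t = 10 * sqrt(5/10) = sqrt(50)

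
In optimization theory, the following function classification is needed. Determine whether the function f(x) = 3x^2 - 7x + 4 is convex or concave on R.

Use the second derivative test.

f(x) = 3x^2 - 7x + 4
f'(x) = 6x - 7
f''(x) = 6
Since f''(x) = 6 > 0 for all x, f is convex on R.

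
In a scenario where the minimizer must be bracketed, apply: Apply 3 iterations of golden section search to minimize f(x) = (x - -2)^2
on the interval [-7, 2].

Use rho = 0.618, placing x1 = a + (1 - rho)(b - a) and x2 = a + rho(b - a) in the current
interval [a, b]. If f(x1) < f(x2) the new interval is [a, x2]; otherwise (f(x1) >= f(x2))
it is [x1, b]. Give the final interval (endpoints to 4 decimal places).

Golden section search for min of f(x) = (x - -2)^2 on [-7, 2].
Each step: x1 = a + (1 - rho)(b - a), x2 = a + rho(b - a); if f(x1) < f(x2) keep [a, x2], otherwise keep [x1, b].
Step 1: [-7.0000, 2.0000], x1=-3.5620 (f=2.4398), x2=-1.4380 (f=0.3158); f(x1) > f(x2) => keep [-3.5620, 2.0000]
Step 2: [-3.5620, 2.0000], x1=-1.4373 (f=0.3166), x2=-0.1247 (f=3.5168); f(x1) < f(x2) => keep [-3.5620, -0.1247]
Step 3: [-3.5620, -0.1247], x1=-2.2489 (f=0.0620), x2=-1.4377 (f=0.3161); f(x1) < f(x2) => keep [-3.5620, -1.4377]
Final interval: [-3.5620, -1.4377]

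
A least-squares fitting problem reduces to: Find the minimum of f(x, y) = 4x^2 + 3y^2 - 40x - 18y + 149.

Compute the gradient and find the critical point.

f(x,y) = 4x^2 + 3y^2 - 40x - 18y + 149
df/dx = 8x + (-40) = 0  =>  x = 5
df/dy = 6y + (-18) = 0  =>  y = 3
f(5, 3) = 4*(5)^2 + 3*(3)^2 + -40*(5) + -18*(3) + 149 = 22
Hessian is diagonal with entries 8, 6 > 0, so this is a minimum.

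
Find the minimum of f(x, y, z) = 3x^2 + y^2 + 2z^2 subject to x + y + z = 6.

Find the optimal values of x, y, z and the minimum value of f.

Using Lagrange multipliers on f = 3x^2 + y^2 + 2z^2 with constraint x + y + z = 6:
Conditions: 2*3*x = lambda, 2*1*y = lambda, 2*2*z = lambda
So x = lambda/6, y = lambda/2, z = lambda/4
Substituting into constraint: lambda * (11/12) = 6
lambda = 72/11
x = 12/11, y = 36/11, z = 18/11
Minimum value = 216/11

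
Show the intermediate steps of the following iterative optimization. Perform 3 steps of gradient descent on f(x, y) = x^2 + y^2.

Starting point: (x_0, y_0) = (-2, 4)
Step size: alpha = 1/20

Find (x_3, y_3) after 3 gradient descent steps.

f(x,y) = x^2 + y^2
grad_x = 2x + 0y, grad_y = 2y + 0x
Step 1: grad = (-4, 8), (-9/5, 18/5)
Step 2: grad = (-18/5, 36/5), (-81/50, 81/25)
Step 3: grad = (-81/25, 162/25), (-729/500, 729/250)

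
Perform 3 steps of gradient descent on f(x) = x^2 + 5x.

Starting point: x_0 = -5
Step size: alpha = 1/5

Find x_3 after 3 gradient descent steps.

f(x) = x^2 + 5x, f'(x) = 2x + (5)
Step 1: f'(-5) = -5, x_1 = -5 - 1/5 * -5 = -4
Step 2: f'(-4) = -3, x_2 = -4 - 1/5 * -3 = -17/5
Step 3: f'(-17/5) = -9/5, x_3 = -17/5 - 1/5 * -9/5 = -76/25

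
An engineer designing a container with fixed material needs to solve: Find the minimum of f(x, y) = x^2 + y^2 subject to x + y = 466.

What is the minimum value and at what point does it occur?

Substitute y = 466 - x into f(x,y) = x^2 + y^2:
g(x) = x^2 + (466 - x)^2 = 2x^2 - 932x + 217156
g'(x) = 4x - 932 = 0  =>  x = 233
y = 466 - 233 = 233
Minimum value = 233^2 + 233^2 = 108578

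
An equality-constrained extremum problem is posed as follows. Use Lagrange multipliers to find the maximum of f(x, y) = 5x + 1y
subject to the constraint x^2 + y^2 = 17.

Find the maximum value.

Set up Lagrange conditions: grad f = lambda * grad g
  5 = 2*lambda*x
  1 = 2*lambda*y
From these: x/y = 5/1, so x = 5t, y = 1t for some t.
Substitute into constraint: (5t)^2 + (1t)^2 = 17
  t^2 * 26 = 17
  t = sqrt(17/26)
Maximum = 5*x + 1*y = (5^2 + 1^2)*t = 26 * sqrt(17/26) = sqrt(442)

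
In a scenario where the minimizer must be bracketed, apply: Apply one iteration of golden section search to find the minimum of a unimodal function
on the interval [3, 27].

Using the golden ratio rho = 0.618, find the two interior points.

Golden section search on [3, 27].
Golden ratio rho = 0.618 (approx).
Interior points:
  x_1 = 3 + (1-0.618)*24 = 12.1680
  x_2 = 3 + 0.618*24 = 17.8320
Compare f(x_1) and f(x_2) to determine which subinterval to keep.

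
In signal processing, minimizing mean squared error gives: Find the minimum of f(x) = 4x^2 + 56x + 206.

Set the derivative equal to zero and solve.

f(x) = 4x^2 + 56x + 206
f'(x) = 8x + (56) = 0
x = -56/8 = -7
f(-7) = 10
Since f''(x) = 8 > 0, this is a minimum.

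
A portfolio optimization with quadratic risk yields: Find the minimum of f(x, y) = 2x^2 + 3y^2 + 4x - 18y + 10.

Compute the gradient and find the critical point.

f(x,y) = 2x^2 + 3y^2 + 4x - 18y + 10
df/dx = 4x + (4) = 0  =>  x = -1
df/dy = 6y + (-18) = 0  =>  y = 3
f(-1, 3) = 2*(-1)^2 + 3*(3)^2 + 4*(-1) + -18*(3) + 10 = -19
Hessian is diagonal with entries 4, 6 > 0, so this is a minimum.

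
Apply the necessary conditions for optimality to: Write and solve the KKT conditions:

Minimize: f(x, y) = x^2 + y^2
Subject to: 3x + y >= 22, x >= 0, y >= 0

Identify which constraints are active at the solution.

KKT conditions for min x^2 + y^2 s.t. 3x + 1y >= 22, x >= 0, y >= 0:
Stationarity: 2x = mu*3 + mu_x, 2y = mu*1 + mu_y, with mu, mu_x, mu_y >= 0
Complementary slackness: mu*(3x + y - 22) = 0, mu_x*x = 0, mu_y*y = 0
(0, 0) is infeasible (3*0 + 1*0 < 22), so if mu = 0 stationarity would force x = mu_x/2 >= 0, y = mu_y/2 >= 0 with mu_x*x = mu_y*y = 0, i.e. x = y = 0: contradiction. Hence mu > 0 and 3x + y = 22 is active.
Try x > 0, y > 0 (so mu_x = mu_y = 0): x = 3*mu/2, y = 1*mu/2
Substitute: 3*(3*mu/2) + 1*(1*mu/2) = 22
  mu*10/2 = 22 => mu = 22/5
x* = 33/5 > 0, y* = 11/5 > 0, consistent with mu_x = mu_y = 0.
f is convex and the constraints are linear, so this KKT point is the global minimum.
f* = 242/5
Active constraints: 3x + y >= 22 (holds with equality, mu = 22/5 > 0); x >= 0 and y >= 0 are inactive (mu_x = mu_y = 0).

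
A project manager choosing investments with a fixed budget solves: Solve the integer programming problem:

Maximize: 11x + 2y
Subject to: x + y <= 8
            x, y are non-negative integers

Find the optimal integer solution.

Objective: 11x + 2y, constraint: x + y <= 8
Coefficient of x is 11 >= coefficient of y is 2, so allocate the entire budget to x.
Optimal: x = 8, y = 0, value = 88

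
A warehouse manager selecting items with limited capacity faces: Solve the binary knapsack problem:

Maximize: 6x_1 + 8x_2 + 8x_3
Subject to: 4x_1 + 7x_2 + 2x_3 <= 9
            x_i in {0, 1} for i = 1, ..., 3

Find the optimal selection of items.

Items: item 1 (v=6, w=4), item 2 (v=8, w=7), item 3 (v=8, w=2)
Capacity: 9
Checking all 8 subsets (w = total weight, v = total value):
  {}: w = 0, v = 0
  {1}: w = 4, v = 6
  {2}: w = 7, v = 8
  {3}: w = 2, v = 8
  {1, 2}: w = 11 > 9, infeasible
  {1, 3}: w = 6, v = 14
  {2, 3}: w = 9, v = 16
  {1, 2, 3}: w = 13 > 9, infeasible
Best feasible subset: items [2, 3]
Total weight: 9 <= 9, total value: 16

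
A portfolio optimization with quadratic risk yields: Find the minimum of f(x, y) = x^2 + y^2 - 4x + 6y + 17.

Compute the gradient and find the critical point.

f(x,y) = x^2 + y^2 - 4x + 6y + 17
df/dx = 2x + (-4) = 0  =>  x = 2
df/dy = 2y + (6) = 0  =>  y = -3
f(2, -3) = 1*(2)^2 + 1*(-3)^2 + -4*(2) + 6*(-3) + 17 = 4
Hessian is diagonal with entries 2, 2 > 0, so this is a minimum.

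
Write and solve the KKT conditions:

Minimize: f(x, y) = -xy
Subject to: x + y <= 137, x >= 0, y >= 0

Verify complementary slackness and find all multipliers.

Problem: min -xy s.t. x + y <= 137 (multiplier lambda), x >= 0 (mu_x), y >= 0 (mu_y)
KKT stationarity: -y + lambda - mu_x = 0, -x + lambda - mu_y = 0, with lambda, mu_x, mu_y >= 0
Complementary slackness: lambda*(x + y - 137) = 0, mu_x*x = 0, mu_y*y = 0
If lambda = 0: y = -mu_x <= 0 and x = -mu_y <= 0 force x = y = 0 with f = 0; but x = y = 137/2 is feasible with f = -18769/4 < 0, so this is not the minimum. Hence lambda > 0 and x + y = 137.
Try x > 0, y > 0 (so mu_x = mu_y = 0): y = lambda, x = lambda => x = y = lambda
x + y = 137 => 2*lambda = 137 => lambda = 137/2
x* = y* = 137/2 > 0, consistent with mu_x = mu_y = 0.
(Any feasible point with x = 0 or y = 0 has f = 0 > -18769/4, so the minimum is not on those boundaries.)
min(-xy) = -18769/4 (i.e. max xy = 18769/4)
Multipliers: lambda = 137/2, mu_x = 0, mu_y = 0
Complementary slackness: lambda*(x + y - 137) = 137/2*(137/2 + 137/2 - 137) = 0, mu_x*x = 0*137/2 = 0, mu_y*y = 0*137/2 = 0. Satisfied.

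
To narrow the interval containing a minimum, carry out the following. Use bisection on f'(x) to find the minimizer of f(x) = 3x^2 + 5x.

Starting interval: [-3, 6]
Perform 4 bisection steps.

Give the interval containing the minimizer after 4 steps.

Finding critical point of f(x) = 3x^2 + 5x using bisection on f'(x) = 6x + 5.
f'(x) = 0 when x = -5/6.
Starting interval: [-3, 6]
Step 1: mid = 3/2, f'(mid) = 14, new interval = [-3, 3/2]
Step 2: mid = -3/4, f'(mid) = 1/2, new interval = [-3, -3/4]
Step 3: mid = -15/8, f'(mid) = -25/4, new interval = [-15/8, -3/4]
Step 4: mid = -21/16, f'(mid) = -23/8, new interval = [-21/16, -3/4]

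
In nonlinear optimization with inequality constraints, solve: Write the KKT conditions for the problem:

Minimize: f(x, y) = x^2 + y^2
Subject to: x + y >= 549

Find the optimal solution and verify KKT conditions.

KKT conditions for min x^2 + y^2 s.t. x + y >= 549:
Stationarity: 2x = mu, 2y = mu
So x = y = mu/2.
Complementary slackness: mu*(x + y - 549) = 0
Primal feasibility: x + y >= 549; dual feasibility: mu >= 0
If mu = 0 then x = y = 0, but 0 + 0 < 549 is infeasible, so the constraint is active.
Constraint active: x + y = 2*(mu/2) = 549 => mu = 549
x = y = 549/2, f = 301401/2
Verify: stationarity 2*(549/2) = 549 = mu; primal 549/2 + 549/2 = 549 >= 549; dual mu = 549 >= 0; complementary slackness 549*(549 - 549) = 0. All KKT conditions hold.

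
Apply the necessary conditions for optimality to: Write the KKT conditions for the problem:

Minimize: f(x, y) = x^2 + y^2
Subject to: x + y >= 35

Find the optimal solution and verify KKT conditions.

KKT conditions for min x^2 + y^2 s.t. x + y >= 35:
Stationarity: 2x = mu, 2y = mu
So x = y = mu/2.
Complementary slackness: mu*(x + y - 35) = 0
Primal feasibility: x + y >= 35; dual feasibility: mu >= 0
If mu = 0 then x = y = 0, but 0 + 0 < 35 is infeasible, so the constraint is active.
Constraint active: x + y = 2*(mu/2) = 35 => mu = 35
x = y = 35/2, f = 1225/2
Verify: stationarity 2*(35/2) = 35 = mu; primal 35/2 + 35/2 = 35 >= 35; dual mu = 35 >= 0; complementary slackness 35*(35 - 35) = 0. All KKT conditions hold.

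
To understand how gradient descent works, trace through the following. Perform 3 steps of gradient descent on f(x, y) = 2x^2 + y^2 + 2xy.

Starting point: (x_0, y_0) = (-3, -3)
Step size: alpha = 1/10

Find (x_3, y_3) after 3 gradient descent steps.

f(x,y) = 2x^2 + y^2 + 2xy
grad_x = 4x + 2y, grad_y = 2y + 2x
Step 1: grad = (-18, -12), (-6/5, -9/5)
Step 2: grad = (-42/5, -6), (-9/25, -6/5)
Step 3: grad = (-96/25, -78/25), (3/125, -111/125)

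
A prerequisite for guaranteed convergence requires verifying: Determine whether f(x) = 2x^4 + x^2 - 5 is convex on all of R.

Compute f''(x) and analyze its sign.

f(x) = 2x^4 + x^2 - 5
f'(x) = 8x^3 + 2x
f''(x) = 24x^2 + 2
f''(x) = 24x^2 + 2 >= 2 > 0 for all x
Therefore, f is convex on R.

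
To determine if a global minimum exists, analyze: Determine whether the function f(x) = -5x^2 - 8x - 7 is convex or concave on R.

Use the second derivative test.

f(x) = -5x^2 - 8x - 7
f'(x) = -10x - 8
f''(x) = -10
Since f''(x) = -10 < 0 for all x, f is concave on R.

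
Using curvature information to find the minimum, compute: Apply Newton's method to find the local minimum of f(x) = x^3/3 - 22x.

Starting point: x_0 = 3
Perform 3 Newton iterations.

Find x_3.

f(x) = x^3/3 - 22x
f'(x) = x^2 - 22, f''(x) = 2x
Newton update: x_{n+1} = x_n - (x_n^2 - 22)/(2*x_n)
Step 1: x_0 = 3, f'=-13, f''=6, x_1 = 31/6
Step 2: x_1 = 31/6, f'=169/36, f''=31/3, x_2 = 1753/372
Step 3: x_2 = 1753/372, f'=28561/138384, f''=1753/186, x_3 = 6117457/1304232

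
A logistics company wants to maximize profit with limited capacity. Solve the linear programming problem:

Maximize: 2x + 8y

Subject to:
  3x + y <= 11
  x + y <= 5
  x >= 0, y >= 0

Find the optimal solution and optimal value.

Feasible vertices: (0, 0), (0, 5), (3, 2), (11/3, 0)
Objective 2x + 8y at each:
  (0, 0): 0
  (0, 5): 40
  (3, 2): 22
  (11/3, 0): 22/3
Maximum is 40 at (0, 5).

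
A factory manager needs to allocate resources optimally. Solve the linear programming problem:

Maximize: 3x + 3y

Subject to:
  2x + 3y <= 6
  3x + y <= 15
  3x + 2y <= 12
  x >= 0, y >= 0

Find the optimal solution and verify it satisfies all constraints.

Feasible vertices: (0, 0), (0, 2), (3, 0)
Objective 3x + 3y at each vertex:
  (0, 0): 0
  (0, 2): 6
  (3, 0): 9
Maximum is 9 at (3, 0).
Verify constraints at (x, y) = (3, 0):
  2*3 + 3*0 = 6 <= 6 (active)
  3*3 + 1*0 = 9 <= 15
  3*3 + 2*0 = 9 <= 12
  x = 3 >= 0, y = 0 >= 0. All constraints satisfied.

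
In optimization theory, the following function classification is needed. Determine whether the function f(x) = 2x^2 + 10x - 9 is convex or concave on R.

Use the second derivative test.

f(x) = 2x^2 + 10x - 9
f'(x) = 4x + 10
f''(x) = 4
Since f''(x) = 4 > 0 for all x, f is convex on R.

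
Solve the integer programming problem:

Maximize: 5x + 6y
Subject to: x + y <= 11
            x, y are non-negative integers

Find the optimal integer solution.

Objective: 5x + 6y, constraint: x + y <= 11
Coefficient of y is 6 > coefficient of x is 5, so allocate the entire budget to y.
Optimal: x = 0, y = 11, value = 66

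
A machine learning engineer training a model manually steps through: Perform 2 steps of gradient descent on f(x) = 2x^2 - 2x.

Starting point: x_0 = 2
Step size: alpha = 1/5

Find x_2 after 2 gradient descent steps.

f(x) = 2x^2 - 2x, f'(x) = 4x + (-2)
Step 1: f'(2) = 6, x_1 = 2 - 1/5 * 6 = 4/5
Step 2: f'(4/5) = 6/5, x_2 = 4/5 - 1/5 * 6/5 = 14/25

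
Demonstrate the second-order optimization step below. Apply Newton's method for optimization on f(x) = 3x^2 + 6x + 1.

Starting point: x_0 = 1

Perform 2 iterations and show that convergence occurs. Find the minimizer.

f(x) = 3x^2 + 6x + 1, f'(x) = 6x + (6), f''(x) = 6
Step 1: f'(1) = 12, x_1 = 1 - 12/6 = -1
Step 2: f'(-1) = 0, x_2 = -1 (converged)
Newton's method converges in 1 step for quadratics.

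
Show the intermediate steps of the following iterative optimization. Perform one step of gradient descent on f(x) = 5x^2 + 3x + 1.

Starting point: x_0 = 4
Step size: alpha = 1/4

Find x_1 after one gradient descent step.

f(x) = 5x^2 + 3x + 1
f'(x) = 10x + 3
f'(4) = 10*4 + (3) = 43
x_1 = x_0 - alpha * f'(x_0) = 4 - 1/4 * 43 = -27/4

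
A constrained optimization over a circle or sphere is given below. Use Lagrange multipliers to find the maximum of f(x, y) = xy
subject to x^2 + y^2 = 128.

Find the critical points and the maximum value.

Lagrange conditions: y = 2*lambda*x and x = 2*lambda*y
If x = 0 then y = 0, violating the constraint, so x, y != 0.
Dividing: y/x = x/y => x^2 = y^2 => y = x or y = -x
Constraint: 2x^2 = 128 => x^2 = 64 => x = +/-8
Critical points: (8, 8), (-8, -8), (8, -8), (-8, 8)
  y = x:  xy = x^2 = 64  at (8, 8) and (-8, -8)
  y = -x: xy = -x^2 = -64 at (8, -8) and (-8, 8)
Maximum xy = 64 at (8, 8) and (-8, -8)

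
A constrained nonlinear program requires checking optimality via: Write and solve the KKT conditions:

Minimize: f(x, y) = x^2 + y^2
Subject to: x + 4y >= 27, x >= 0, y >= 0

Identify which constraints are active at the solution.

KKT conditions for min x^2 + y^2 s.t. 1x + 4y >= 27, x >= 0, y >= 0:
Stationarity: 2x = mu*1 + mu_x, 2y = mu*4 + mu_y, with mu, mu_x, mu_y >= 0
Complementary slackness: mu*(x + 4y - 27) = 0, mu_x*x = 0, mu_y*y = 0
(0, 0) is infeasible (1*0 + 4*0 < 27), so if mu = 0 stationarity would force x = mu_x/2 >= 0, y = mu_y/2 >= 0 with mu_x*x = mu_y*y = 0, i.e. x = y = 0: contradiction. Hence mu > 0 and x + 4y = 27 is active.
Try x > 0, y > 0 (so mu_x = mu_y = 0): x = 1*mu/2, y = 4*mu/2
Substitute: 1*(1*mu/2) + 4*(4*mu/2) = 27
  mu*17/2 = 27 => mu = 54/17
x* = 27/17 > 0, y* = 108/17 > 0, consistent with mu_x = mu_y = 0.
f is convex and the constraints are linear, so this KKT point is the global minimum.
f* = 729/17
Active constraints: x + 4y >= 27 (holds with equality, mu = 54/17 > 0); x >= 0 and y >= 0 are inactive (mu_x = mu_y = 0).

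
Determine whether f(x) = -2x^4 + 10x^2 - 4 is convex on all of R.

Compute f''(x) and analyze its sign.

f(x) = -2x^4 + 10x^2 - 4
f'(x) = -8x^3 + 20x
f''(x) = -24x^2 + 20
f''(x) = -24x^2 + 20 -> -inf as |x| -> inf
Therefore, f is not globally convex on R.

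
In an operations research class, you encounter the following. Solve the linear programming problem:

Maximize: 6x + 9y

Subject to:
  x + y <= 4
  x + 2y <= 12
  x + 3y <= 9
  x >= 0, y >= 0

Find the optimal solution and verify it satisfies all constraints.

Feasible vertices: (0, 0), (0, 3), (3/2, 5/2), (4, 0)
Objective 6x + 9y at each vertex:
  (0, 0): 0
  (0, 3): 27
  (3/2, 5/2): 63/2
  (4, 0): 24
Maximum is 63/2 at (3/2, 5/2).
Verify constraints at (x, y) = (3/2, 5/2):
  1*(3/2) + 1*(5/2) = 4 <= 4 (active)
  1*(3/2) + 2*(5/2) = 13/2 <= 12
  1*(3/2) + 3*(5/2) = 9 <= 9 (active)
  x = 3/2 >= 0, y = 5/2 >= 0. All constraints satisfied.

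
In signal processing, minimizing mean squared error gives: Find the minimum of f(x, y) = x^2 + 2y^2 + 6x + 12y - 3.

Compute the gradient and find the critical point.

f(x,y) = x^2 + 2y^2 + 6x + 12y - 3
df/dx = 2x + (6) = 0  =>  x = -3
df/dy = 4y + (12) = 0  =>  y = -3
f(-3, -3) = 1*(-3)^2 + 2*(-3)^2 + 6*(-3) + 12*(-3) + -3 = -30
Hessian is diagonal with entries 2, 4 > 0, so this is a minimum.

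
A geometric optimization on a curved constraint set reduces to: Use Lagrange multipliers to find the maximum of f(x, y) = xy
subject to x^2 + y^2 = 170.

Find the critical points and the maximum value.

Lagrange conditions: y = 2*lambda*x and x = 2*lambda*y
If x = 0 then y = 0, violating the constraint, so x, y != 0.
Dividing: y/x = x/y => x^2 = y^2 => y = x or y = -x
Constraint: 2x^2 = 170 => x^2 = 85 => x = +/-sqrt(85)
Critical points: (sqrt(85), sqrt(85)), (-sqrt(85), -sqrt(85)), (sqrt(85), -sqrt(85)), (-sqrt(85), sqrt(85))
  y = x:  xy = x^2 = 85  at (sqrt(85), sqrt(85)) and (-sqrt(85), -sqrt(85))
  y = -x: xy = -x^2 = -85 at (sqrt(85), -sqrt(85)) and (-sqrt(85), sqrt(85))
Maximum xy = 85 at (sqrt(85), sqrt(85)) and (-sqrt(85), -sqrt(85))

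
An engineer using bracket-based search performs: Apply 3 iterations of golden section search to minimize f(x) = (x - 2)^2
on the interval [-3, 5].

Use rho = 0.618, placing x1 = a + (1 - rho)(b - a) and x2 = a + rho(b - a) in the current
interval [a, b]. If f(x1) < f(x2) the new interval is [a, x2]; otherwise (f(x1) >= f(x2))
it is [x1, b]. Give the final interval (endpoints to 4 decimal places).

Golden section search for min of f(x) = (x - 2)^2 on [-3, 5].
Each step: x1 = a + (1 - rho)(b - a), x2 = a + rho(b - a); if f(x1) < f(x2) keep [a, x2], otherwise keep [x1, b].
Step 1: [-3.0000, 5.0000], x1=0.0560 (f=3.7791), x2=1.9440 (f=0.0031); f(x1) > f(x2) => keep [0.0560, 5.0000]
Step 2: [0.0560, 5.0000], x1=1.9446 (f=0.0031), x2=3.1114 (f=1.2352); f(x1) < f(x2) => keep [0.0560, 3.1114]
Step 3: [0.0560, 3.1114], x1=1.2232 (f=0.6035), x2=1.9442 (f=0.0031); f(x1) > f(x2) => keep [1.2232, 3.1114]
Final interval: [1.2232, 3.1114]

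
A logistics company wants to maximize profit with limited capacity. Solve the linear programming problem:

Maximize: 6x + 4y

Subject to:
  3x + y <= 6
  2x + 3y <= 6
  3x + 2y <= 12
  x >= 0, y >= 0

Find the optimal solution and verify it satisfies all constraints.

Feasible vertices: (0, 0), (0, 2), (12/7, 6/7), (2, 0)
Objective 6x + 4y at each vertex:
  (0, 0): 0
  (0, 2): 8
  (12/7, 6/7): 96/7
  (2, 0): 12
Maximum is 96/7 at (12/7, 6/7).
Verify constraints at (x, y) = (12/7, 6/7):
  3*(12/7) + 1*(6/7) = 6 <= 6 (active)
  2*(12/7) + 3*(6/7) = 6 <= 6 (active)
  3*(12/7) + 2*(6/7) = 48/7 <= 12
  x = 12/7 >= 0, y = 6/7 >= 0. All constraints satisfied.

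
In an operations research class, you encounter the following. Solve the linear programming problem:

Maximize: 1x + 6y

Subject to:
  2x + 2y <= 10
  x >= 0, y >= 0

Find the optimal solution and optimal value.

The feasible region has vertices at [(0, 0), (5, 0), (0, 5)].
Checking objective 1x + 6y at each vertex:
  (0, 0): 1*0 + 6*0 = 0
  (5, 0): 1*5 + 6*0 = 5
  (0, 5): 1*0 + 6*5 = 30
Maximum is 30 at (0, 5).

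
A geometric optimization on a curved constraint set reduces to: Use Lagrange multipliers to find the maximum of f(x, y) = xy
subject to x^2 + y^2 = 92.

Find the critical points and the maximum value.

Lagrange conditions: y = 2*lambda*x and x = 2*lambda*y
If x = 0 then y = 0, violating the constraint, so x, y != 0.
Dividing: y/x = x/y => x^2 = y^2 => y = x or y = -x
Constraint: 2x^2 = 92 => x^2 = 46 => x = +/-sqrt(46)
Critical points: (sqrt(46), sqrt(46)), (-sqrt(46), -sqrt(46)), (sqrt(46), -sqrt(46)), (-sqrt(46), sqrt(46))
  y = x:  xy = x^2 = 46  at (sqrt(46), sqrt(46)) and (-sqrt(46), -sqrt(46))
  y = -x: xy = -x^2 = -46 at (sqrt(46), -sqrt(46)) and (-sqrt(46), sqrt(46))
Maximum xy = 46 at (sqrt(46), sqrt(46)) and (-sqrt(46), -sqrt(46))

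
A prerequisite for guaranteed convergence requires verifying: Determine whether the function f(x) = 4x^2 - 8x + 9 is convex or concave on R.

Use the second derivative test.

f(x) = 4x^2 - 8x + 9
f'(x) = 8x - 8
f''(x) = 8
Since f''(x) = 8 > 0 for all x, f is convex on R.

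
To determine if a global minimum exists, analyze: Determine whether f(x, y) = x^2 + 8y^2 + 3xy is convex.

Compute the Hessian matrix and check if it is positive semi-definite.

f(x,y) = x^2 + 8y^2 + 3xy
Hessian H = [[2, 3], [3, 16]]
trace(H) = 18, det(H) = 23
Eigenvalues: (18 +/- sqrt(232)) / 2 = 16.62, 1.384
Since both eigenvalues > 0, f is convex.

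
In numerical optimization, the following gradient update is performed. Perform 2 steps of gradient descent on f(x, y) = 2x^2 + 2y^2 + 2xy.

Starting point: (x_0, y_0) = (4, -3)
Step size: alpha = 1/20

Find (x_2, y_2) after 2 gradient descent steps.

f(x,y) = 2x^2 + 2y^2 + 2xy
grad_x = 4x + 2y, grad_y = 4y + 2x
Step 1: grad = (10, -4), (7/2, -14/5)
Step 2: grad = (42/5, -21/5), (77/25, -259/100)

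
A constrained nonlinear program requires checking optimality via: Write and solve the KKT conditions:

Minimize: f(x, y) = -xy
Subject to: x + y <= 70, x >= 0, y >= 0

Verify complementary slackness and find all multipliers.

Problem: min -xy s.t. x + y <= 70 (multiplier lambda), x >= 0 (mu_x), y >= 0 (mu_y)
KKT stationarity: -y + lambda - mu_x = 0, -x + lambda - mu_y = 0, with lambda, mu_x, mu_y >= 0
Complementary slackness: lambda*(x + y - 70) = 0, mu_x*x = 0, mu_y*y = 0
If lambda = 0: y = -mu_x <= 0 and x = -mu_y <= 0 force x = y = 0 with f = 0; but x = y = 35 is feasible with f = -1225 < 0, so this is not the minimum. Hence lambda > 0 and x + y = 70.
Try x > 0, y > 0 (so mu_x = mu_y = 0): y = lambda, x = lambda => x = y = lambda
x + y = 70 => 2*lambda = 70 => lambda = 35
x* = y* = 35 > 0, consistent with mu_x = mu_y = 0.
(Any feasible point with x = 0 or y = 0 has f = 0 > -1225, so the minimum is not on those boundaries.)
min(-xy) = -1225 (i.e. max xy = 1225)
Multipliers: lambda = 35, mu_x = 0, mu_y = 0
Complementary slackness: lambda*(x + y - 70) = 35*(35 + 35 - 70) = 0, mu_x*x = 0*35 = 0, mu_y*y = 0*35 = 0. Satisfied.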